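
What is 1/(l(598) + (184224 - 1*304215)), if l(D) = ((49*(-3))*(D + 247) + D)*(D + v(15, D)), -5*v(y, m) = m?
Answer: -5/296291819 ≈ -1.6875e-8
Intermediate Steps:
v(y, m) = -m/5
l(D) = 4*D*(-36309 - 146*D)/5 (l(D) = ((49*(-3))*(D + 247) + D)*(D - D/5) = (-147*(247 + D) + D)*(4*D/5) = ((-36309 - 147*D) + D)*(4*D/5) = (-36309 - 146*D)*(4*D/5) = 4*D*(-36309 - 146*D)/5)
1/(l(598) + (184224 - 1*304215)) = 1/((⅘)*598*(-36309 - 146*598) + (184224 - 1*304215)) = 1/((⅘)*598*(-36309 - 87308) + (184224 - 304215)) = 1/((⅘)*598*(-123617) - 119991) = 1/(-295691864/5 - 119991) = 1/(-296291819/5) = -5/296291819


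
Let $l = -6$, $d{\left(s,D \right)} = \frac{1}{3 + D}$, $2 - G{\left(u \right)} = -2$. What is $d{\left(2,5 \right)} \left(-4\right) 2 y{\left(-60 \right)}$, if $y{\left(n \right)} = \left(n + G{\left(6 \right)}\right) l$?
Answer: $-336$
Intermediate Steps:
$G{\left(u \right)} = 4$ ($G{\left(u \right)} = 2 - -2 = 2 + 2 = 4$)
$y{\left(n \right)} = -24 - 6 n$ ($y{\left(n \right)} = \left(n + 4\right) \left(-6\right) = \left(4 + n\right) \left(-6\right) = -24 - 6 n$)
$d{\left(2,5 \right)} \left(-4\right) 2 y{\left(-60 \right)} = \frac{1}{3 + 5} \left(-4\right) 2 \left(-24 - -360\right) = \frac{1}{8} \left(-4\right) 2 \left(-24 + 360\right) = \frac{1}{8} \left(-4\right) 2 \cdot 336 = \left(- \frac{1}{2}\right) 2 \cdot 336 = \left(-1\right) 336 = -336$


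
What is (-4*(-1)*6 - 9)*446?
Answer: 6690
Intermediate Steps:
(-4*(-1)*6 - 9)*446 = (4*6 - 9)*446 = (24 - 9)*446 = 15*446 = 6690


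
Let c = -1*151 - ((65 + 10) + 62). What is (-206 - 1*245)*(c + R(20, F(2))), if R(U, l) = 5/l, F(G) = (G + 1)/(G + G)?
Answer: 380644/3 ≈ 1.2688e+5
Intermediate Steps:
F(G) = (1 + G)/(2*G) (F(G) = (1 + G)/((2*G)) = (1 + G)*(1/(2*G)) = (1 + G)/(2*G))
c = -288 (c = -151 - (75 + 62) = -151 - 1*137 = -151 - 137 = -288)
(-206 - 1*245)*(c + R(20, F(2))) = (-206 - 1*245)*(-288 + 5/(((½)*(1 + 2)/2))) = (-206 - 245)*(-288 + 5/(((½)*(½)*3))) = -451*(-288 + 5/(¾)) = -451*(-288 + 5*(4/3)) = -451*(-288 + 20/3) = -451*(-844/3) = 380644/3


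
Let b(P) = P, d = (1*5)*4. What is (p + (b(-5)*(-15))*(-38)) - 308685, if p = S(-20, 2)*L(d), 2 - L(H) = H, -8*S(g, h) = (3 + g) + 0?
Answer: -1246293/4 ≈ -3.1157e+5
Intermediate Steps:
d = 20 (d = 5*4 = 20)
S(g, h) = -3/8 - g/8 (S(g, h) = -((3 + g) + 0)/8 = -(3 + g)/8 = -3/8 - g/8)
L(H) = 2 - H
p = -153/4 (p = (-3/8 - ⅛*(-20))*(2 - 1*20) = (-3/8 + 5/2)*(2 - 20) = (17/8)*(-18) = -153/4 ≈ -38.250)
(p + (b(-5)*(-15))*(-38)) - 308685 = (-153/4 - 5*(-15)*(-38)) - 308685 = (-153/4 + 75*(-38)) - 308685 = (-153/4 - 2850) - 308685 = -11553/4 - 308685 = -1246293/4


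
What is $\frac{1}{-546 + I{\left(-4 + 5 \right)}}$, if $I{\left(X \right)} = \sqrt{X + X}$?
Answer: $- \frac{273}{149057} - \frac{\sqrt{2}}{298114} \approx -0.0018363$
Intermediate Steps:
$I{\left(X \right)} = \sqrt{2} \sqrt{X}$ ($I{\left(X \right)} = \sqrt{2 X} = \sqrt{2} \sqrt{X}$)
$\frac{1}{-546 + I{\left(-4 + 5 \right)}} = \frac{1}{-546 + \sqrt{2} \sqrt{-4 + 5}} = \frac{1}{-546 + \sqrt{2} \sqrt{1}} = \frac{1}{-546 + \sqrt{2} \cdot 1} = \frac{1}{-546 + \sqrt{2}}$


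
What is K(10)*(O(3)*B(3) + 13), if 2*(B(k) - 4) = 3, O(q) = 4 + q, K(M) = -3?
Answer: -309/2 ≈ -154.50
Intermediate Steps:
B(k) = 11/2 (B(k) = 4 + (½)*3 = 4 + 3/2 = 11/2)
K(10)*(O(3)*B(3) + 13) = -3*((4 + 3)*(11/2) + 13) = -3*(7*(11/2) + 13) = -3*(77/2 + 13) = -3*103/2 = -309/2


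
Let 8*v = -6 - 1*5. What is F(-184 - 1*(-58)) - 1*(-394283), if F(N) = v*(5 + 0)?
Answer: 3154209/8 ≈ 3.9428e+5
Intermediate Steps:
v = -11/8 (v = (-6 - 1*5)/8 = (-6 - 5)/8 = (⅛)*(-11) = -11/8 ≈ -1.3750)
F(N) = -55/8 (F(N) = -11*(5 + 0)/8 = -11/8*5 = -55/8)
F(-184 - 1*(-58)) - 1*(-394283) = -55/8 - 1*(-394283) = -55/8 + 394283 = 3154209/8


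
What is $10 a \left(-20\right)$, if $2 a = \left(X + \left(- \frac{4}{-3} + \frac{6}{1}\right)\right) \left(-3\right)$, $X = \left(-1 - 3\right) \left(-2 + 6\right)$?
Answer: $-2600$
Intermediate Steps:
$X = -16$ ($X = \left(-4\right) 4 = -16$)
$a = 13$ ($a = \frac{\left(-16 + \left(- \frac{4}{-3} + \frac{6}{1}\right)\right) \left(-3\right)}{2} = \frac{\left(-16 + \left(\left(-4\right) \left(- \frac{1}{3}\right) + 6 \cdot 1\right)\right) \left(-3\right)}{2} = \frac{\left(-16 + \left(\frac{4}{3} + 6\right)\right) \left(-3\right)}{2} = \frac{\left(-16 + \frac{22}{3}\right) \left(-3\right)}{2} = \frac{\left(- \frac{26}{3}\right) \left(-3\right)}{2} = \frac{1}{2} \cdot 26 = 13$)
$10 a \left(-20\right) = 10 \cdot 13 \left(-20\right) = 130 \left(-20\right) = -2600$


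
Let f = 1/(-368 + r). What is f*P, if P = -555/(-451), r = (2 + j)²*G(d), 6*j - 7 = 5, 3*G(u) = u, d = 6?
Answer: -185/50512 ≈ -0.0036625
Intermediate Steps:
G(u) = u/3
j = 2 (j = 7/6 + (⅙)*5 = 7/6 + ⅚ = 2)
r = 32 (r = (2 + 2)²*((⅓)*6) = 4²*2 = 16*2 = 32)
P = 555/451 (P = -555*(-1/451) = 555/451 ≈ 1.2306)
f = -1/336 (f = 1/(-368 + 32) = 1/(-336) = -1/336 ≈ -0.0029762)
f*P = -1/336*555/451 = -185/50512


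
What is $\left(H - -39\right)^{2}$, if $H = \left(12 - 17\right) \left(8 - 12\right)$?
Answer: $3481$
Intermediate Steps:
$H = 20$ ($H = \left(-5\right) \left(-4\right) = 20$)
$\left(H - -39\right)^{2} = \left(20 - -39\right)^{2} = \left(20 + 39\right)^{2} = 59^{2} = 3481$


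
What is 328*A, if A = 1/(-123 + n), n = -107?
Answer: -164/115 ≈ -1.4261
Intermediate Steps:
A = -1/230 (A = 1/(-123 - 107) = 1/(-230) = -1/230 ≈ -0.0043478)
328*A = 328*(-1/230) = -164/115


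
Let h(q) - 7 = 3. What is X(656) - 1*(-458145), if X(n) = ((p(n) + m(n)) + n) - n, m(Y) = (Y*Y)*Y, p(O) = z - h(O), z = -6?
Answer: 282758545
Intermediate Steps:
h(q) = 10 (h(q) = 7 + 3 = 10)
p(O) = -16 (p(O) = -6 - 1*10 = -6 - 10 = -16)
m(Y) = Y³ (m(Y) = Y²*Y = Y³)
X(n) = -16 + n³ (X(n) = ((-16 + n³) + n) - n = (-16 + n + n³) - n = -16 + n³)
X(656) - 1*(-458145) = (-16 + 656³) - 1*(-458145) = (-16 + 282300416) + 458145 = 282300400 + 458145 = 282758545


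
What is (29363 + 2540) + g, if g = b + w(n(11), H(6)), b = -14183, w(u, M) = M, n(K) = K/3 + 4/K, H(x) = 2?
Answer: 17722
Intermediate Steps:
n(K) = 4/K + K/3 (n(K) = K*(⅓) + 4/K = K/3 + 4/K = 4/K + K/3)
g = -14181 (g = -14183 + 2 = -14181)
(29363 + 2540) + g = (29363 + 2540) - 14181 = 31903 - 14181 = 17722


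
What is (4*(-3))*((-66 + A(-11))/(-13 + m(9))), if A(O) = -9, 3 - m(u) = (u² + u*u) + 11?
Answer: -300/61 ≈ -4.9180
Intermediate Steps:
m(u) = -8 - 2*u² (m(u) = 3 - ((u² + u*u) + 11) = 3 - ((u² + u²) + 11) = 3 - (2*u² + 11) = 3 - (11 + 2*u²) = 3 + (-11 - 2*u²) = -8 - 2*u²)
(4*(-3))*((-66 + A(-11))/(-13 + m(9))) = (4*(-3))*((-66 - 9)/(-13 + (-8 - 2*9²))) = -(-900)/(-13 + (-8 - 2*81)) = -(-900)/(-13 + (-8 - 162)) = -(-900)/(-13 - 170) = -(-900)/(-183) = -(-900)*(-1)/183 = -12*25/61 = -300/61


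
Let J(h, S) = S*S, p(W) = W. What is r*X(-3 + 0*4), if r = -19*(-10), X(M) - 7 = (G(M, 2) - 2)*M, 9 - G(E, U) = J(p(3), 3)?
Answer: 2470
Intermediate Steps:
J(h, S) = S²
G(E, U) = 0 (G(E, U) = 9 - 1*3² = 9 - 1*9 = 9 - 9 = 0)
X(M) = 7 - 2*M (X(M) = 7 + (0 - 2)*M = 7 - 2*M)
r = 190
r*X(-3 + 0*4) = 190*(7 - 2*(-3 + 0*4)) = 190*(7 - 2*(-3 + 0)) = 190*(7 - 2*(-3)) = 190*(7 + 6) = 190*13 = 2470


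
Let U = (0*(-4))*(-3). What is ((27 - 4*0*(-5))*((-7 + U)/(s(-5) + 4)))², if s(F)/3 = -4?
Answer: 35721/64 ≈ 558.14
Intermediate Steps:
s(F) = -12 (s(F) = 3*(-4) = -12)
U = 0 (U = 0*(-3) = 0)
((27 - 4*0*(-5))*((-7 + U)/(s(-5) + 4)))² = ((27 - 4*0*(-5))*((-7 + 0)/(-12 + 4)))² = ((27 + 0*(-5))*(-7/(-8)))² = ((27 + 0)*(-7*(-⅛)))² = (27*(7/8))² = (189/8)² = 35721/64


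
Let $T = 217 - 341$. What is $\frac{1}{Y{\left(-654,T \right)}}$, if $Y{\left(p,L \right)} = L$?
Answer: $- \frac{1}{124} \approx -0.0080645$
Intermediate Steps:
$T = -124$ ($T = 217 - 341 = -124$)
$\frac{1}{Y{\left(-654,T \right)}} = \frac{1}{-124} = - \frac{1}{124}$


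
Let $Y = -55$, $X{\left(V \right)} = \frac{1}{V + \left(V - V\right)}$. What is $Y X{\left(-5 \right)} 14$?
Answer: $154$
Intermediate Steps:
$X{\left(V \right)} = \frac{1}{V}$ ($X{\left(V \right)} = \frac{1}{V + 0} = \frac{1}{V}$)
$Y X{\left(-5 \right)} 14 = - 55 \frac{1}{-5} \cdot 14 = - 55 \left(\left(- \frac{1}{5}\right) 14\right) = \left(-55\right) \left(- \frac{14}{5}\right) = 154$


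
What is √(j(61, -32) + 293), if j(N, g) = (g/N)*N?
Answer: 3*√29 ≈ 16.155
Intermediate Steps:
j(N, g) = g
√(j(61, -32) + 293) = √(-32 + 293) = √261 = 3*√29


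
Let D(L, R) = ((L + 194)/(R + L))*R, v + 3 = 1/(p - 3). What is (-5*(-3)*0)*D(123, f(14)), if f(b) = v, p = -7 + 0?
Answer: 0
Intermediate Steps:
p = -7
v = -31/10 (v = -3 + 1/(-7 - 3) = -3 + 1/(-10) = -3 - ⅒ = -31/10 ≈ -3.1000)
f(b) = -31/10
D(L, R) = R*(194 + L)/(L + R) (D(L, R) = ((194 + L)/(L + R))*R = R*(194 + L)/(L + R))
(-5*(-3)*0)*D(123, f(14)) = (-5*(-3)*0)*(-31*(194 + 123)/(10*(123 - 31/10))) = (15*0)*(-31/10*317/1199/10) = 0*(-31/10*10/1199*317) = 0*(-9827/1199) = 0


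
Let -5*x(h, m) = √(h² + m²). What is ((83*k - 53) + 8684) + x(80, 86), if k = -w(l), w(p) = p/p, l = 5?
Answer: 8548 - 2*√3449/5 ≈ 8524.5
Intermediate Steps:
w(p) = 1
x(h, m) = -√(h² + m²)/5
k = -1 (k = -1*1 = -1)
((83*k - 53) + 8684) + x(80, 86) = ((83*(-1) - 53) + 8684) - √(80² + 86²)/5 = ((-83 - 53) + 8684) - √(6400 + 7396)/5 = (-136 + 8684) - 2*√3449/5 = 8548 - 2*√3449/5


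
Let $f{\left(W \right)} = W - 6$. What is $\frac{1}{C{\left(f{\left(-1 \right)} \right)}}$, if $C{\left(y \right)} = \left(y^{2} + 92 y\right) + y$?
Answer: $- \frac{1}{602} \approx -0.0016611$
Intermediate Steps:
$f{\left(W \right)} = -6 + W$ ($f{\left(W \right)} = W - 6 = -6 + W$)
$C{\left(y \right)} = y^{2} + 93 y$
$\frac{1}{C{\left(f{\left(-1 \right)} \right)}} = \frac{1}{\left(-6 - 1\right) \left(93 - 7\right)} = \frac{1}{\left(-7\right) \left(93 - 7\right)} = \frac{1}{\left(-7\right) 86} = \frac{1}{-602} = - \frac{1}{602}$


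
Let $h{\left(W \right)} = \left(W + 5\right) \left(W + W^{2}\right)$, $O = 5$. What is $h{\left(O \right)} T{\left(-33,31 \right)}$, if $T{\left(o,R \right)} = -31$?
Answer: $-9300$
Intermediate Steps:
$h{\left(W \right)} = \left(5 + W\right) \left(W + W^{2}\right)$
$h{\left(O \right)} T{\left(-33,31 \right)} = 5 \left(5 + 5^{2} + 6 \cdot 5\right) \left(-31\right) = 5 \left(5 + 25 + 30\right) \left(-31\right) = 5 \cdot 60 \left(-31\right) = 300 \left(-31\right) = -9300$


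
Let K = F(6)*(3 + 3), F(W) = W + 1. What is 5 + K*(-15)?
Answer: -625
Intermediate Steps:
F(W) = 1 + W
K = 42 (K = (1 + 6)*(3 + 3) = 7*6 = 42)
5 + K*(-15) = 5 + 42*(-15) = 5 - 630 = -625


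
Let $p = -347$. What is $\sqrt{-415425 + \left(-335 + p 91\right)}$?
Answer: $11 i \sqrt{3697} \approx 668.83 i$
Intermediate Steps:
$\sqrt{-415425 + \left(-335 + p 91\right)} = \sqrt{-415425 - 31912} = \sqrt{-447337} = 11 i \sqrt{3697}$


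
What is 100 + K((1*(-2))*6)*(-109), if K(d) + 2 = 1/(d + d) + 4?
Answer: -2723/24 ≈ -113.46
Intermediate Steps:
K(d) = 2 + 1/(2*d) (K(d) = -2 + (1/(d + d) + 4) = -2 + (1/(2*d) + 4) = -2 + (4 + 1/(2*d)) = 2 + 1/(2*d))
100 + K((1*(-2))*6)*(-109) = 100 + (2 + 1/(2*(((1*(-2))*6))))*(-109) = 100 + (2 + 1/(2*((-2*6))))*(-109) = 100 + (2 + (1/2)/(-12))*(-109) = 100 + (2 + (1/2)*(-1/12))*(-109) = 100 + (2 - 1/24)*(-109) = 100 + (47/24)*(-109) = 100 - 5123/24 = -2723/24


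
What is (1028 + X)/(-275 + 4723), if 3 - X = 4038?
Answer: -3007/4448 ≈ -0.67603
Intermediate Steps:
X = -4035 (X = 3 - 1*4038 = 3 - 4038 = -4035)
(1028 + X)/(-275 + 4723) = (1028 - 4035)/(-275 + 4723) = -3007/4448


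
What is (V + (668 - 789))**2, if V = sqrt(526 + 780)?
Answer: (-121 + sqrt(1306))**2 ≈ 7201.5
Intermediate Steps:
V = sqrt(1306) ≈ 36.139
(V + (668 - 789))**2 = (sqrt(1306) + (668 - 789))**2 = (sqrt(1306) - 121)**2 = (-121 + sqrt(1306))**2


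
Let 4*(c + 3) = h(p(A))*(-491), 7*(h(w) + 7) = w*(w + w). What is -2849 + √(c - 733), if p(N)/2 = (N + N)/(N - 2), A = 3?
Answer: -2849 + I*√965699/14 ≈ -2849.0 + 70.193*I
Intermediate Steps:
p(N) = 4*N/(-2 + N) (p(N) = 2*((N + N)/(N - 2)) = 2*((2*N)/(-2 + N)) = 2*(2*N/(-2 + N)) = 4*N/(-2 + N))
h(w) = -7 + 2*w²/7 (h(w) = -7 + (w*(w + w))/7 = -7 + (w*(2*w))/7 = -7 + (2*w²)/7 = -7 + 2*w²/7)
c = -117433/28 (c = -3 + ((-7 + 2*(4*3/(-2 + 3))²/7)*(-491))/4 = -3 + ((-7 + 2*(4*3/1)²/7)*(-491))/4 = -3 + ((-7 + 2*(4*3*1)²/7)*(-491))/4 = -3 + ((-7 + (2/7)*12²)*(-491))/4 = -3 + ((-7 + (2/7)*144)*(-491))/4 = -3 + ((-7 + 288/7)*(-491))/4 = -3 + ((239/7)*(-491))/4 = -3 + (¼)*(-117349/7) = -3 - 117349/28 = -117433/28 ≈ -4194.0)
-2849 + √(c - 733) = -2849 + √(-117433/28 - 733) = -2849 + √(-137957/28) = -2849 + I*√965699/14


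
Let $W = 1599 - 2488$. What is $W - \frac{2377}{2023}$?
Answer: $- \frac{1800824}{2023} \approx -890.17$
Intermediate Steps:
$W = -889$ ($W = 1599 - 2488 = -889$)
$W - \frac{2377}{2023} = -889 - \frac{2377}{2023} = - \frac{1800824}{2023}$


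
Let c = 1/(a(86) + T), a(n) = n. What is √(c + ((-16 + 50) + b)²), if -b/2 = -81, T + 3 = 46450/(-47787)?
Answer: √590276957952396133/3919871 ≈ 196.00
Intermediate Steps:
T = -189811/47787 (T = -3 + 46450/(-47787) = -3 + 46450*(-1/47787) = -3 - 46450/47787 = -189811/47787 ≈ -3.9720)
b = 162 (b = -2*(-81) = 162)
c = 47787/3919871 (c = 1/(86 - 189811/47787) = 1/(3919871/47787) = 47787/3919871 ≈ 0.012191)
√(c + ((-16 + 50) + b)²) = √(47787/3919871 + ((-16 + 50) + 162)²) = √(47787/3919871 + (34 + 162)²) = √(47787/3919871 + 196²) = √(47787/3919871 + 38416) = √(150585812123/3919871) = √590276957952396133/3919871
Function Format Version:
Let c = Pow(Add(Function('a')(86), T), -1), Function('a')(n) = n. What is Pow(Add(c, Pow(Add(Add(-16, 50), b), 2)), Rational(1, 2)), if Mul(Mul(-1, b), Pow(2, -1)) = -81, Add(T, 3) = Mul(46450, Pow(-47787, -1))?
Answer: Mul(Rational(1, 3919871), Pow(590276957952396133, Rational(1, 2))) ≈ 196.00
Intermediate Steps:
T = Rational(-189811, 47787) (T = Add(-3, Mul(46450, Pow(-47787, -1))) = Add(-3, Mul(46450, Rational(-1, 47787))) = Add(-3, Rational(-46450, 47787)) = Rational(-189811, 47787) ≈ -3.9720)
b = 162 (b = Mul(-2, -81) = 162)
c = Rational(47787, 3919871) (c = Pow(Add(86, Rational(-189811, 47787)), -1) = Pow(Rational(3919871, 47787), -1) = Rational(47787, 3919871) ≈ 0.012191)
Pow(Add(c, Pow(Add(Add(-16, 50), b), 2)), Rational(1, 2)) = Pow(Add(Rational(47787, 3919871), Pow(Add(Add(-16, 50), 162), 2)), Rational(1, 2)) = Pow(Add(Rational(47787, 3919871), Pow(Add(34, 162), 2)), Rational(1, 2)) = Pow(Add(Rational(47787, 3919871), Pow(196, 2)), Rational(1, 2)) = Pow(Add(Rational(47787, 3919871), 38416), Rational(1, 2)) = Pow(Rational(150585812123, 3919871), Rational(1, 2)) = Mul(Rational(1, 3919871), Pow(590276957952396133, Rational(1, 2)))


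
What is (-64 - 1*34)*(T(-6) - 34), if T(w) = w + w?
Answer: 4508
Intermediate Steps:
T(w) = 2*w
(-64 - 1*34)*(T(-6) - 34) = (-64 - 1*34)*(2*(-6) - 34) = (-64 - 34)*(-12 - 34) = -98*(-46) = 4508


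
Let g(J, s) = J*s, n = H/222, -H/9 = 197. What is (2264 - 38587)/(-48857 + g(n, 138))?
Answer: 1343951/1848488 ≈ 0.72705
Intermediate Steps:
H = -1773 (H = -9*197 = -1773)
n = -591/74 (n = -1773/222 = -1773*1/222 = -591/74 ≈ -7.9865)
(2264 - 38587)/(-48857 + g(n, 138)) = (2264 - 38587)/(-48857 - 591/74*138) = -36323/(-48857 - 40779/37) = -36323/(-1848488/37) = -36323*(-37/1848488) = 1343951/1848488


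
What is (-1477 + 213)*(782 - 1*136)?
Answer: -816544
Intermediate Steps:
(-1477 + 213)*(782 - 1*136) = -1264*(782 - 136) = -1264*646 = -816544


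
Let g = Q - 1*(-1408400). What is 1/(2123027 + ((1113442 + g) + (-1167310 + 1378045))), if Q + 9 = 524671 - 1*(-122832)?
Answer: 1/5503098 ≈ 1.8172e-7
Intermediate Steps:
Q = 647494 (Q = -9 + (524671 - 1*(-122832)) = -9 + (524671 + 122832) = -9 + 647503 = 647494)
g = 2055894 (g = 647494 - 1*(-1408400) = 647494 + 1408400 = 2055894)
1/(2123027 + ((1113442 + g) + (-1167310 + 1378045))) = 1/(2123027 + ((1113442 + 2055894) + (-1167310 + 1378045))) = 1/(2123027 + (3169336 + 210735)) = 1/(2123027 + 3380071) = 1/5503098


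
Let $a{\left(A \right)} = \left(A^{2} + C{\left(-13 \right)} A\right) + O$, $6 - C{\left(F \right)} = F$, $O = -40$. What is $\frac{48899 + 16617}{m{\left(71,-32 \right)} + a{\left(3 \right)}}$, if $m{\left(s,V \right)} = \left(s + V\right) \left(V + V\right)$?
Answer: $- \frac{32758}{1235} \approx -26.525$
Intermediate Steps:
$C{\left(F \right)} = 6 - F$
$m{\left(s,V \right)} = 2 V \left(V + s\right)$ ($m{\left(s,V \right)} = \left(V + s\right) 2 V = 2 V \left(V + s\right)$)
$a{\left(A \right)} = -40 + A^{2} + 19 A$ ($a{\left(A \right)} = \left(A^{2} + \left(6 - -13\right) A\right) - 40 = \left(A^{2} + \left(6 + 13\right) A\right) - 40 = \left(A^{2} + 19 A\right) - 40 = -40 + A^{2} + 19 A$)
$\frac{48899 + 16617}{m{\left(71,-32 \right)} + a{\left(3 \right)}} = \frac{48899 + 16617}{2 \left(-32\right) \left(-32 + 71\right) + \left(-40 + 3^{2} + 19 \cdot 3\right)} = \frac{65516}{2 \left(-32\right) 39 + \left(-40 + 9 + 57\right)} = \frac{65516}{-2496 + 26} = \frac{65516}{-2470} = 65516 \left(- \frac{1}{2470}\right) = - \frac{32758}{1235}$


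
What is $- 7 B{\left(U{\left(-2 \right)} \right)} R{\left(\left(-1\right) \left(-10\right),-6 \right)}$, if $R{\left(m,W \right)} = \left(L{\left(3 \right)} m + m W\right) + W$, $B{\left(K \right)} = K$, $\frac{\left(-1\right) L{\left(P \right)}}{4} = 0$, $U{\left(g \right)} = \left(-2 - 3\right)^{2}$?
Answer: $11550$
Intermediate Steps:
$U{\left(g \right)} = 25$ ($U{\left(g \right)} = \left(-5\right)^{2} = 25$)
$L{\left(P \right)} = 0$ ($L{\left(P \right)} = \left(-4\right) 0 = 0$)
$R{\left(m,W \right)} = W + W m$ ($R{\left(m,W \right)} = \left(0 m + m W\right) + W = \left(0 + W m\right) + W = W m + W = W + W m$)
$- 7 B{\left(U{\left(-2 \right)} \right)} R{\left(\left(-1\right) \left(-10\right),-6 \right)} = \left(-7\right) 25 \left(- 6 \left(1 - -10\right)\right) = - 175 \left(- 6 \left(1 + 10\right)\right) = - 175 \left(\left(-6\right) 11\right) = \left(-175\right) \left(-66\right) = 11550$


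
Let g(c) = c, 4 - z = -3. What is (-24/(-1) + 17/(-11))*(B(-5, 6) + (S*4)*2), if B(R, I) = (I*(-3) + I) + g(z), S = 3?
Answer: 4693/11 ≈ 426.64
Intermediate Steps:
z = 7 (z = 4 - 1*(-3) = 4 + 3 = 7)
B(R, I) = 7 - 2*I (B(R, I) = (I*(-3) + I) + 7 = (-3*I + I) + 7 = -2*I + 7 = 7 - 2*I)
(-24/(-1) + 17/(-11))*(B(-5, 6) + (S*4)*2) = (-24/(-1) + 17/(-11))*((7 - 2*6) + (3*4)*2) = (-24*(-1) + 17*(-1/11))*((7 - 12) + 12*2) = (24 - 17/11)*(-5 + 24) = (247/11)*19 = 4693/11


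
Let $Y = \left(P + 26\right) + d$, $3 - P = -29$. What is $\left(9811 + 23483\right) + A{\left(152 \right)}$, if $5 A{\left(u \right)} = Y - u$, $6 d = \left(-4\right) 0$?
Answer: $\frac{166376}{5} \approx 33275.0$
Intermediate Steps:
$P = 32$ ($P = 3 - -29 = 3 + 29 = 32$)
$d = 0$ ($d = \frac{\left(-4\right) 0}{6} = \frac{1}{6} \cdot 0 = 0$)
$Y = 58$ ($Y = \left(32 + 26\right) + 0 = 58 + 0 = 58$)
$A{\left(u \right)} = \frac{58}{5} - \frac{u}{5}$ ($A{\left(u \right)} = \frac{58 - u}{5} = \frac{58}{5} - \frac{u}{5}$)
$\left(9811 + 23483\right) + A{\left(152 \right)} = \left(9811 + 23483\right) + \left(\frac{58}{5} - \frac{152}{5}\right) = 33294 + \left(\frac{58}{5} - \frac{152}{5}\right) = 33294 - \frac{94}{5} = \frac{166376}{5}$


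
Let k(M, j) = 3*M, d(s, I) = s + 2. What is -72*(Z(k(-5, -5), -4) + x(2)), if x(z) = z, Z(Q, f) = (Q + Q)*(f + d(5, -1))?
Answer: 6336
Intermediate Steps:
d(s, I) = 2 + s
Z(Q, f) = 2*Q*(7 + f) (Z(Q, f) = (Q + Q)*(f + (2 + 5)) = (2*Q)*(f + 7) = (2*Q)*(7 + f) = 2*Q*(7 + f))
-72*(Z(k(-5, -5), -4) + x(2)) = -72*(2*(3*(-5))*(7 - 4) + 2) = -72*(2*(-15)*3 + 2) = -72*(-90 + 2) = -72*(-88) = 6336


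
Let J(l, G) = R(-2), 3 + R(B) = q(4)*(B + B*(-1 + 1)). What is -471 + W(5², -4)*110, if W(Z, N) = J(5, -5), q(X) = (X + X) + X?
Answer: -3441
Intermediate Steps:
q(X) = 3*X (q(X) = 2*X + X = 3*X)
R(B) = -3 + 12*B (R(B) = -3 + (3*4)*(B + B*(-1 + 1)) = -3 + 12*(B + B*0) = -3 + 12*(B + 0) = -3 + 12*B)
J(l, G) = -27 (J(l, G) = -3 + 12*(-2) = -3 - 24 = -27)
W(Z, N) = -27
-471 + W(5², -4)*110 = -471 - 27*110 = -471 - 2970 = -3441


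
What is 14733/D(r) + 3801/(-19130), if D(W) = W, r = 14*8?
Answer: 140708289/1071280 ≈ 131.35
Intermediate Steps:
r = 112
14733/D(r) + 3801/(-19130) = 14733/112 + 3801/(-19130) = 14733*(1/112) + 3801*(-1/19130) = 14733/112 - 3801/19130 = 140708289/1071280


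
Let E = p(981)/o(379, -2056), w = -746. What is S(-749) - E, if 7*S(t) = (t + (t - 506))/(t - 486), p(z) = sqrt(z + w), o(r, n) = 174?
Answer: 2004/8645 - sqrt(235)/174 ≈ 0.14371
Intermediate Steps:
p(z) = sqrt(-746 + z) (p(z) = sqrt(z - 746) = sqrt(-746 + z))
S(t) = (-506 + 2*t)/(7*(-486 + t)) (S(t) = ((t + (t - 506))/(t - 486))/7 = ((t + (-506 + t))/(-486 + t))/7 = ((-506 + 2*t)/(-486 + t))/7 = (-506 + 2*t)/(7*(-486 + t)))
E = sqrt(235)/174 (E = sqrt(-746 + 981)/174 = sqrt(235)*(1/174) = sqrt(235)/174 ≈ 0.088102)
S(-749) - E = 2*(-253 - 749)/(7*(-486 - 749)) - sqrt(235)/174 = (2/7)*(-1002)/(-1235) - sqrt(235)/174 = (2/7)*(-1/1235)*(-1002) - sqrt(235)/174 = 2004/8645 - sqrt(235)/174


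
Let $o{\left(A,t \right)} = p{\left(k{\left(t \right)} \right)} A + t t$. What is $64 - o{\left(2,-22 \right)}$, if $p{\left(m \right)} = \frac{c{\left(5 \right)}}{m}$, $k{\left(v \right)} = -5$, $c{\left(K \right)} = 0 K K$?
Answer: $-420$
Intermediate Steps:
$c{\left(K \right)} = 0$ ($c{\left(K \right)} = 0 K = 0$)
$p{\left(m \right)} = 0$ ($p{\left(m \right)} = \frac{0}{m} = 0$)
$o{\left(A,t \right)} = t^{2}$ ($o{\left(A,t \right)} = 0 A + t t = 0 + t^{2} = t^{2}$)
$64 - o{\left(2,-22 \right)} = 64 - \left(-22\right)^{2} = 64 - 484 = -420$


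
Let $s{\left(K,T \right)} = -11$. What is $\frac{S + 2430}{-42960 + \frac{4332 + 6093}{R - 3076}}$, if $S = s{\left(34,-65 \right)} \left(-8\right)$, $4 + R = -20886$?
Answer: $- \frac{60346388}{1029589785} \approx -0.058612$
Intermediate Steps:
$R = -20890$ ($R = -4 - 20886 = -20890$)
$S = 88$ ($S = \left(-11\right) \left(-8\right) = 88$)
$\frac{S + 2430}{-42960 + \frac{4332 + 6093}{R - 3076}} = \frac{88 + 2430}{-42960 + \frac{4332 + 6093}{-20890 - 3076}} = \frac{2518}{-42960 + \frac{10425}{-20890 - 3076}} = \frac{2518}{-42960 + \frac{10425}{-23966}} = \frac{2518}{-42960 + 10425 \left(- \frac{1}{23966}\right)} = \frac{2518}{-42960 - \frac{10425}{23966}} = \frac{2518}{- \frac{1029589785}{23966}} = 2518 \left(- \frac{23966}{1029589785}\right) = - \frac{60346388}{1029589785}$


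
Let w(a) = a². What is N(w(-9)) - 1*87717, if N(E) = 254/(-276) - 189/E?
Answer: -12105395/138 ≈ -87720.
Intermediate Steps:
N(E) = -127/138 - 189/E (N(E) = 254*(-1/276) - 189/E = -127/138 - 189/E)
N(w(-9)) - 1*87717 = (-127/138 - 189/((-9)²)) - 1*87717 = (-127/138 - 189/81) - 87717 = (-127/138 - 189*1/81) - 87717 = (-127/138 - 7/3) - 87717 = -449/138 - 87717 = -12105395/138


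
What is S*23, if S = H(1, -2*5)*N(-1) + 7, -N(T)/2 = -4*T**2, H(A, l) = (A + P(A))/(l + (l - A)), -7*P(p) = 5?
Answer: 23299/147 ≈ 158.50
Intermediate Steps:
P(p) = -5/7 (P(p) = -1/7*5 = -5/7)
H(A, l) = (-5/7 + A)/(-A + 2*l) (H(A, l) = (A - 5/7)/(l + (l - A)) = (-5/7 + A)/(-A + 2*l))
N(T) = 8*T**2 (N(T) = -(-8)*T**2 = 8*T**2)
S = 1013/147 (S = ((5/7 - 1*1)/(1 - (-4)*5))*(8*(-1)**2) + 7 = ((5/7 - 1)/(1 - 2*(-10)))*(8*1) + 7 = (-2/7/(1 + 20))*8 + 7 = (-2/7/21)*8 + 7 = ((1/21)*(-2/7))*8 + 7 = -2/147*8 + 7 = -16/147 + 7 = 1013/147 ≈ 6.8912)
S*23 = (1013/147)*23 = 23299/147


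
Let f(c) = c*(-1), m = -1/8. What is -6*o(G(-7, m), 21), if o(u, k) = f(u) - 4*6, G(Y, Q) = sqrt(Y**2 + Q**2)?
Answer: 144 + 3*sqrt(3137)/4 ≈ 186.01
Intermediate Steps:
m = -1/8 (m = -1*1/8 = -1/8 ≈ -0.12500)
f(c) = -c
G(Y, Q) = sqrt(Q**2 + Y**2)
o(u, k) = -24 - u (o(u, k) = -u - 4*6 = -u - 24 = -24 - u)
-6*o(G(-7, m), 21) = -6*(-24 - sqrt((-1/8)**2 + (-7)**2)) = -6*(-24 - sqrt(1/64 + 49)) = -6*(-24 - sqrt(3137/64)) = -6*(-24 - sqrt(3137)/8) = 144 + 3*sqrt(3137)/4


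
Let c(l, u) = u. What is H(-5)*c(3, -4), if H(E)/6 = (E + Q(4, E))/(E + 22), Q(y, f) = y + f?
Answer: 144/17 ≈ 8.4706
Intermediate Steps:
Q(y, f) = f + y
H(E) = 6*(4 + 2*E)/(22 + E) (H(E) = 6*((E + (E + 4))/(E + 22)) = 6*((E + (4 + E))/(22 + E)) = 6*((4 + 2*E)/(22 + E)) = 6*(4 + 2*E)/(22 + E))
H(-5)*c(3, -4) = (12*(2 - 5)/(22 - 5))*(-4) = (12*(-3)/17)*(-4) = (12*(1/17)*(-3))*(-4) = -36/17*(-4) = 144/17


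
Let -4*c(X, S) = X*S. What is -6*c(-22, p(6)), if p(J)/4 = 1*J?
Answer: -792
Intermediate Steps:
p(J) = 4*J (p(J) = 4*(1*J) = 4*J)
c(X, S) = -S*X/4 (c(X, S) = -X*S/4 = -S*X/4)
-6*c(-22, p(6)) = -(-3)*4*6*(-22)/2 = -(-3)*24*(-22)/2 = -6*132 = -792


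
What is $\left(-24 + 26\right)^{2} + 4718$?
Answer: $4722$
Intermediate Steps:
$\left(-24 + 26\right)^{2} + 4718 = 2^{2} + 4718 = 4 + 4718 = 4722$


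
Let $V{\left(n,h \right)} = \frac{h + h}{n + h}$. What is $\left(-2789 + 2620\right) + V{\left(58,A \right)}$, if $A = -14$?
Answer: $- \frac{1866}{11} \approx -169.64$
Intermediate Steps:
$V{\left(n,h \right)} = \frac{2 h}{h + n}$
$\left(-2789 + 2620\right) + V{\left(58,A \right)} = \left(-2789 + 2620\right) + 2 \left(-14\right) \frac{1}{-14 + 58} = -169 + 2 \left(-14\right) \frac{1}{44} = -169 - \frac{7}{11} = - \frac{1866}{11}$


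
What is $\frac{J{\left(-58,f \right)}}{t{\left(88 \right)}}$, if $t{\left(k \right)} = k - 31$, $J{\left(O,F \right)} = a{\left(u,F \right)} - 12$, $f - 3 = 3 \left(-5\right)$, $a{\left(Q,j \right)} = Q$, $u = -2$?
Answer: $- \frac{14}{57} \approx -0.24561$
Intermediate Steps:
$f = -12$ ($f = 3 + 3 \left(-5\right) = 3 - 15 = -12$)
$J{\left(O,F \right)} = -14$ ($J{\left(O,F \right)} = -2 - 12 = -14$)
$t{\left(k \right)} = -31 + k$ ($t{\left(k \right)} = k - 31 = -31 + k$)
$\frac{J{\left(-58,f \right)}}{t{\left(88 \right)}} = - \frac{14}{-31 + 88} = - \frac{14}{57}$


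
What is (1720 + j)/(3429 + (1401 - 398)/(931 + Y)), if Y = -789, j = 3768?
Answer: 111328/69703 ≈ 1.5972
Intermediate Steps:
(1720 + j)/(3429 + (1401 - 398)/(931 + Y)) = (1720 + 3768)/(3429 + (1401 - 398)/(931 - 789)) = 5488/(3429 + 1003/142) = 5488/(487921/142) = 5488*(142/487921) = 111328/69703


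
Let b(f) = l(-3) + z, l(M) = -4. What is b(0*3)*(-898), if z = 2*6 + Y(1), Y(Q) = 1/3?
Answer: -22450/3 ≈ -7483.3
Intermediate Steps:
Y(Q) = 1/3
z = 37/3 (z = 2*6 + 1/3 = 12 + 1/3 = 37/3 ≈ 12.333)
b(f) = 25/3 (b(f) = -4 + 37/3 = 25/3)
b(0*3)*(-898) = (25/3)*(-898) = -22450/3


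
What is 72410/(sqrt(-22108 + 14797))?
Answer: -72410*I*sqrt(7311)/7311 ≈ -846.86*I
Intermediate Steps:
72410/(sqrt(-22108 + 14797)) = 72410/(sqrt(-7311)) = 72410/((I*sqrt(7311))) = 72410*(-I*sqrt(7311)/7311) = -72410*I*sqrt(7311)/7311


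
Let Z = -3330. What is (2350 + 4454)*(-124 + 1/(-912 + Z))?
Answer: -85213458/101 ≈ -8.4370e+5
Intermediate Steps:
(2350 + 4454)*(-124 + 1/(-912 + Z)) = (2350 + 4454)*(-124 + 1/(-912 - 3330)) = 6804*(-124 + 1/(-4242)) = 6804*(-124 - 1/4242) = 6804*(-526009/4242) = -85213458/101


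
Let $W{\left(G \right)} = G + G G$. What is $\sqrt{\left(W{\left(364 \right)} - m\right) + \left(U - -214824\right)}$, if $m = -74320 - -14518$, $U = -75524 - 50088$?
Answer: $\sqrt{281874} \approx 530.92$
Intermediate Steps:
$U = -125612$
$m = -59802$ ($m = -74320 + 14518 = -59802$)
$W{\left(G \right)} = G + G^{2}$
$\sqrt{\left(W{\left(364 \right)} - m\right) + \left(U - -214824\right)} = \sqrt{\left(364 \left(1 + 364\right) - -59802\right) - -89212} = \sqrt{\left(364 \cdot 365 + 59802\right) + \left(-125612 + 214824\right)} = \sqrt{\left(132860 + 59802\right) + 89212} = \sqrt{192662 + 89212} = \sqrt{281874}$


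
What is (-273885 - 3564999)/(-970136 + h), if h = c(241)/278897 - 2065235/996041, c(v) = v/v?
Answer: 533207257403338434/134748708593850713 ≈ 3.9571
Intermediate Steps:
c(v) = 1
h = -575986849754/277792846777 (h = 1/278897 - 2065235/996041 = -575986849754/277792846777 ≈ -2.0734)
(-273885 - 3564999)/(-970136 + h) = (-273885 - 3564999)/(-970136 - 575986849754/277792846777) = -3838884/(-269497417187701426/277792846777) = -3838884*(-277792846777/269497417187701426) = 533207257403338434/134748708593850713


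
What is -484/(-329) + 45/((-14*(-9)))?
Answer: 1203/658 ≈ 1.8283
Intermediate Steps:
-484/(-329) + 45/((-14*(-9))) = -484*(-1/329) + 45/126 = 484/329 + 45*(1/126) = 484/329 + 5/14 = 1203/658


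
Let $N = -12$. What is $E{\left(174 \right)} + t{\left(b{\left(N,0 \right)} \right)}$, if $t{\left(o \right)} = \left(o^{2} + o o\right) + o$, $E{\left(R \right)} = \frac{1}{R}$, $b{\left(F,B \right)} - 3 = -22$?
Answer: $\frac{122323}{174} \approx 703.01$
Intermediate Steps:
$b{\left(F,B \right)} = -19$ ($b{\left(F,B \right)} = 3 - 22 = -19$)
$t{\left(o \right)} = o + 2 o^{2}$ ($t{\left(o \right)} = \left(o^{2} + o^{2}\right) + o = 2 o^{2} + o = o + 2 o^{2}$)
$E{\left(174 \right)} + t{\left(b{\left(N,0 \right)} \right)} = \frac{1}{174} - 19 \left(1 + 2 \left(-19\right)\right) = \frac{1}{174} - 19 \left(1 - 38\right) = \frac{1}{174} - -703 = \frac{1}{174} + 703 = \frac{122323}{174}$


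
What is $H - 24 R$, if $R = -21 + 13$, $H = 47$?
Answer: $239$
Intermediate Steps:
$R = -8$
$H - 24 R = 47 - -192 = 47 + 192 = 239$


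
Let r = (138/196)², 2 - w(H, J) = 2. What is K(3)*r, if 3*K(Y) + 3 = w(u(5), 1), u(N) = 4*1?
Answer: -4761/9604 ≈ -0.49573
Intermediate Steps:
u(N) = 4
w(H, J) = 0 (w(H, J) = 2 - 1*2 = 2 - 2 = 0)
K(Y) = -1 (K(Y) = -1 + (⅓)*0 = -1 + 0 = -1)
r = 4761/9604 (r = (138*(1/196))² = (69/98)² = 4761/9604 ≈ 0.49573)
K(3)*r = -1*4761/9604 = -4761/9604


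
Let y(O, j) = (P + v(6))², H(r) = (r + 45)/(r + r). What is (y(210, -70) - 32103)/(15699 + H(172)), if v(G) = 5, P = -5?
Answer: -11043432/5400673 ≈ -2.0448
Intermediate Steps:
H(r) = (45 + r)/(2*r) (H(r) = (45 + r)/((2*r)) = (45 + r)*(1/(2*r)) = (45 + r)/(2*r))
y(O, j) = 0 (y(O, j) = (-5 + 5)² = 0² = 0)
(y(210, -70) - 32103)/(15699 + H(172)) = (0 - 32103)/(15699 + (½)*(45 + 172)/172) = -32103/(15699 + (½)*(1/172)*217) = -32103/(15699 + 217/344) = -32103/5400673/344 = -32103*344/5400673 = -11043432/5400673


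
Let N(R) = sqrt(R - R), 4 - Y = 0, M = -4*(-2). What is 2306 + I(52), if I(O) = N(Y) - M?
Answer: 2298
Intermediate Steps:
M = 8
Y = 4 (Y = 4 - 1*0 = 4 + 0 = 4)
N(R) = 0 (N(R) = sqrt(0) = 0)
I(O) = -8 (I(O) = 0 - 1*8 = 0 - 8 = -8)
2306 + I(52) = 2306 - 8 = 2298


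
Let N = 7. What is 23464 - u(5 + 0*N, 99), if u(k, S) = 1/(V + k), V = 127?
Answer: 3097247/132 ≈ 23464.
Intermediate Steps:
u(k, S) = 1/(127 + k)
23464 - u(5 + 0*N, 99) = 23464 - 1/(127 + (5 + 0*7)) = 23464 - 1/(127 + (5 + 0)) = 23464 - 1/(127 + 5) = 23464 - 1/132 = 3097247/132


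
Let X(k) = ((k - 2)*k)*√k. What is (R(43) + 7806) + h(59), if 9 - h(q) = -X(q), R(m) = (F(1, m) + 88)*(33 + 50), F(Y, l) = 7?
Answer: 15700 + 3363*√59 ≈ 41532.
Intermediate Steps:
R(m) = 7885 (R(m) = (7 + 88)*(33 + 50) = 95*83 = 7885)
X(k) = k^(3/2)*(-2 + k) (X(k) = ((-2 + k)*k)*√k = (k*(-2 + k))*√k = k^(3/2)*(-2 + k))
h(q) = 9 + q^(3/2)*(-2 + q) (h(q) = 9 - (-1)*q^(3/2)*(-2 + q) = 9 + q^(3/2)*(-2 + q))
(R(43) + 7806) + h(59) = (7885 + 7806) + (9 + 59^(3/2)*(-2 + 59)) = 15691 + (9 + (59*√59)*57) = 15691 + (9 + 3363*√59) = 15700 + 3363*√59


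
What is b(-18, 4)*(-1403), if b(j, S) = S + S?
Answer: -11224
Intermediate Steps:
b(j, S) = 2*S
b(-18, 4)*(-1403) = (2*4)*(-1403) = 8*(-1403) = -11224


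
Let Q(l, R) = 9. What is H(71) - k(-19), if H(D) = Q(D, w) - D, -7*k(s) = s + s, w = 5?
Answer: -472/7 ≈ -67.429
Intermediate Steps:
k(s) = -2*s/7 (k(s) = -(s + s)/7 = -2*s/7)
H(D) = 9 - D
H(71) - k(-19) = (9 - 1*71) - (-2)*(-19)/7 = (9 - 71) - 1*38/7 = -62 - 38/7 = -472/7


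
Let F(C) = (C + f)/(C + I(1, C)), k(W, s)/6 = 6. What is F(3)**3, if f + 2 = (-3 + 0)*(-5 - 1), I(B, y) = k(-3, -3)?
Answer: 6859/59319 ≈ 0.11563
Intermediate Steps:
k(W, s) = 36 (k(W, s) = 6*6 = 36)
I(B, y) = 36
f = 16 (f = -2 + (-3 + 0)*(-5 - 1) = -2 - 3*(-6) = -2 + 18 = 16)
F(C) = (16 + C)/(36 + C) (F(C) = (C + 16)/(C + 36) = (16 + C)/(36 + C))
F(3)**3 = ((16 + 3)/(36 + 3))**3 = (19/39)**3 = 6859/59319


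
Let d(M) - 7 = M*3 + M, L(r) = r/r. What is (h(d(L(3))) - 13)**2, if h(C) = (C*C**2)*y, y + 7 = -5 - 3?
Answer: 399120484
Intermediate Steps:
y = -15 (y = -7 + (-5 - 3) = -7 - 8 = -15)
L(r) = 1
d(M) = 7 + 4*M (d(M) = 7 + (M*3 + M) = 7 + (3*M + M) = 7 + 4*M)
h(C) = -15*C**3 (h(C) = (C*C**2)*(-15) = C**3*(-15) = -15*C**3)
(h(d(L(3))) - 13)**2 = (-15*(7 + 4*1)**3 - 13)**2 = (-15*(7 + 4)**3 - 13)**2 = (-15*11**3 - 13)**2 = (-15*1331 - 13)**2 = (-19965 - 13)**2 = (-19978)**2 = 399120484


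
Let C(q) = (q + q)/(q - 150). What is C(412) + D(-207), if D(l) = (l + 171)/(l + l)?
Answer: 9738/3013 ≈ 3.2320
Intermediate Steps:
C(q) = 2*q/(-150 + q) (C(q) = (2*q)/(-150 + q) = 2*q/(-150 + q))
D(l) = (171 + l)/(2*l) (D(l) = (171 + l)/((2*l)) = (171 + l)*(1/(2*l)) = (171 + l)/(2*l))
C(412) + D(-207) = 2*412/(-150 + 412) + (1/2)*(171 - 207)/(-207) = 2*412/262 + (1/2)*(-1/207)*(-36) = 2*412*(1/262) + 2/23 = 412/131 + 2/23 = 9738/3013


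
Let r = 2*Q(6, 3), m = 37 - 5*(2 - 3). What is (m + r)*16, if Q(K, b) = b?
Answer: 768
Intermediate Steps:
m = 42 (m = 37 - 5*(-1) = 37 + 5 = 42)
r = 6 (r = 2*3 = 6)
(m + r)*16 = (42 + 6)*16 = 48*16 = 768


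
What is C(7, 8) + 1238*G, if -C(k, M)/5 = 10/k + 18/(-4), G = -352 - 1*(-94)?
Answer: -4471441/14 ≈ -3.1939e+5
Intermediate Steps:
G = -258 (G = -352 + 94 = -258)
C(k, M) = 45/2 - 50/k (C(k, M) = -5*(10/k + 18/(-4)) = -5*(10/k + 18*(-¼)) = -5*(10/k - 9/2) = -5*(-9/2 + 10/k) = 45/2 - 50/k)
C(7, 8) + 1238*G = (45/2 - 50/7) + 1238*(-258) = (45/2 - 50*⅐) - 319404 = (45/2 - 50/7) - 319404 = 215/14 - 319404 = -4471441/14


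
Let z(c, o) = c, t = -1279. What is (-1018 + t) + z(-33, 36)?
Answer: -2330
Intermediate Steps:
(-1018 + t) + z(-33, 36) = (-1018 - 1279) - 33 = -2297 - 33 = -2330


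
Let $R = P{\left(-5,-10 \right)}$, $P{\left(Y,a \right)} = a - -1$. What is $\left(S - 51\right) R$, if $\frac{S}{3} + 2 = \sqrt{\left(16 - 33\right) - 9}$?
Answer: $513 - 27 i \sqrt{26} \approx 513.0 - 137.67 i$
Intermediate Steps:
$P{\left(Y,a \right)} = 1 + a$ ($P{\left(Y,a \right)} = a + 1 = 1 + a$)
$S = -6 + 3 i \sqrt{26}$ ($S = -6 + 3 \sqrt{\left(16 - 33\right) - 9} = -6 + 3 \sqrt{-17 - 9} = -6 + 3 \sqrt{-26} = -6 + 3 i \sqrt{26} \approx -6.0 + 15.297 i$)
$R = -9$ ($R = 1 - 10 = -9$)
$\left(S - 51\right) R = \left(\left(-6 + 3 i \sqrt{26}\right) - 51\right) \left(-9\right) = \left(-57 + 3 i \sqrt{26}\right) \left(-9\right) = 513 - 27 i \sqrt{26}$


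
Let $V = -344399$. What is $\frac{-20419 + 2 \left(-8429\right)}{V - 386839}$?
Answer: $\frac{37277}{731238} \approx 0.050978$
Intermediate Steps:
$\frac{-20419 + 2 \left(-8429\right)}{V - 386839} = \frac{-20419 + 2 \left(-8429\right)}{-344399 - 386839} = \frac{-20419 - 16858}{-731238} = \left(-37277\right) \left(- \frac{1}{731238}\right) = \frac{37277}{731238}$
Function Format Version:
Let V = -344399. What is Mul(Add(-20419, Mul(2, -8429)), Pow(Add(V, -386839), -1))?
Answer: Rational(37277, 731238) ≈ 0.050978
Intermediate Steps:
Mul(Add(-20419, Mul(2, -8429)), Pow(Add(V, -386839), -1)) = Mul(Add(-20419, Mul(2, -8429)), Pow(Add(-344399, -386839), -1)) = Mul(Add(-20419, -16858), Pow(-731238, -1)) = Mul(-37277, Rational(-1, 731238)) = Rational(37277, 731238)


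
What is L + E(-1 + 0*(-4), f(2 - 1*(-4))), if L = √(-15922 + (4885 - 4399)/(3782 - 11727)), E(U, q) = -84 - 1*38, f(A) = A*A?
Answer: -122 + 2*I*√251262166330/7945 ≈ -122.0 + 126.18*I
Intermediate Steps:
f(A) = A²
E(U, q) = -122 (E(U, q) = -84 - 38 = -122)
L = 2*I*√251262166330/7945 (L = √(-15922 + 486/(-7945)) = √(-15922 + 486*(-1/7945)) = √(-15922 - 486/7945) = √(-126500776/7945) = 2*I*√251262166330/7945 ≈ 126.18*I)
L + E(-1 + 0*(-4), f(2 - 1*(-4))) = 2*I*√251262166330/7945 - 122 = -122 + 2*I*√251262166330/7945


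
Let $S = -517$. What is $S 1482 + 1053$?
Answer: $-765141$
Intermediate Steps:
$S 1482 + 1053 = \left(-517\right) 1482 + 1053 = -766194 + 1053 = -765141$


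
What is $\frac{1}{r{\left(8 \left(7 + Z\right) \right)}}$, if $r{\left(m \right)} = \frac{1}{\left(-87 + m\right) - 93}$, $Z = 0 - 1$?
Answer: $-132$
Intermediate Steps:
$Z = -1$
$r{\left(m \right)} = \frac{1}{-180 + m}$
$\frac{1}{r{\left(8 \left(7 + Z\right) \right)}} = \frac{1}{\frac{1}{-180 + 8 \left(7 - 1\right)}} = \frac{1}{\frac{1}{-180 + 8 \cdot 6}} = \frac{1}{\frac{1}{-180 + 48}} = \frac{1}{\frac{1}{-132}} = \frac{1}{- \frac{1}{132}} = -132$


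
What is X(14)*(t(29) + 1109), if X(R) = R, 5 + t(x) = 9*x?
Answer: 19110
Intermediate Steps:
t(x) = -5 + 9*x
X(14)*(t(29) + 1109) = 14*((-5 + 9*29) + 1109) = 14*((-5 + 261) + 1109) = 14*(256 + 1109) = 14*1365 = 19110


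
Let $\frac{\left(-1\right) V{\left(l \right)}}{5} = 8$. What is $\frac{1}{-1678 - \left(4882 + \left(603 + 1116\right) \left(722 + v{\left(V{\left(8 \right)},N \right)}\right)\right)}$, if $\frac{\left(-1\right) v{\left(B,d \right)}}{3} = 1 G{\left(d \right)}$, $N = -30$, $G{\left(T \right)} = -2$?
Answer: $- \frac{1}{1257992} \approx -7.9492 \cdot 10^{-7}$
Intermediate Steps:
$V{\left(l \right)} = -40$ ($V{\left(l \right)} = \left(-5\right) 8 = -40$)
$v{\left(B,d \right)} = 6$ ($v{\left(B,d \right)} = - 3 \cdot 1 \left(-2\right) = \left(-3\right) \left(-2\right) = 6$)
$\frac{1}{-1678 - \left(4882 + \left(603 + 1116\right) \left(722 + v{\left(V{\left(8 \right)},N \right)}\right)\right)} = \frac{1}{-1678 - \left(4882 + \left(603 + 1116\right) \left(722 + 6\right)\right)} = \frac{1}{-1678 - \left(4882 + 1719 \cdot 728\right)} = \frac{1}{-1678 - 1256314} = \frac{1}{-1257992} = - \frac{1}{1257992}$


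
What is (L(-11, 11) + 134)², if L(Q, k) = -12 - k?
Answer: 12321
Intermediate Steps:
(L(-11, 11) + 134)² = ((-12 - 1*11) + 134)² = ((-12 - 11) + 134)² = (-23 + 134)² = 111² = 12321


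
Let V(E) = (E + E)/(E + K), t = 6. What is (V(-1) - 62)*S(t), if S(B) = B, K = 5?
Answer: -375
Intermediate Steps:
V(E) = 2*E/(5 + E) (V(E) = (E + E)/(E + 5) = (2*E)/(5 + E) = 2*E/(5 + E))
(V(-1) - 62)*S(t) = (2*(-1)/(5 - 1) - 62)*6 = (2*(-1)/4 - 62)*6 = (2*(-1)*(¼) - 62)*6 = (-½ - 62)*6 = -125/2*6 = -375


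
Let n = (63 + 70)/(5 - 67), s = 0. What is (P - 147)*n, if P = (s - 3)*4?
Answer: 21147/62 ≈ 341.08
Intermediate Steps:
n = -133/62 (n = 133/(-62) = 133*(-1/62) = -133/62 ≈ -2.1452)
P = -12 (P = (0 - 3)*4 = -3*4 = -12)
(P - 147)*n = (-12 - 147)*(-133/62) = -159*(-133/62) = 21147/62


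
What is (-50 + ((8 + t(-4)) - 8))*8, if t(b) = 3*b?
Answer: -496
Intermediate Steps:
(-50 + ((8 + t(-4)) - 8))*8 = (-50 + ((8 + 3*(-4)) - 8))*8 = (-50 + ((8 - 12) - 8))*8 = (-50 + (-4 - 8))*8 = (-50 - 12)*8 = -62*8 = -496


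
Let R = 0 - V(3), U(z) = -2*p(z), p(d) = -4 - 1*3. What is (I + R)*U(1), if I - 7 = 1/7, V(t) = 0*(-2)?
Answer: 100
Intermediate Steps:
p(d) = -7 (p(d) = -4 - 3 = -7)
V(t) = 0
U(z) = 14 (U(z) = -2*(-7) = 14)
R = 0 (R = 0 - 1*0 = 0 + 0 = 0)
I = 50/7 (I = 7 + 1/7 = 7 + ⅐ = 50/7 ≈ 7.1429)
(I + R)*U(1) = (50/7 + 0)*14 = (50/7)*14 = 100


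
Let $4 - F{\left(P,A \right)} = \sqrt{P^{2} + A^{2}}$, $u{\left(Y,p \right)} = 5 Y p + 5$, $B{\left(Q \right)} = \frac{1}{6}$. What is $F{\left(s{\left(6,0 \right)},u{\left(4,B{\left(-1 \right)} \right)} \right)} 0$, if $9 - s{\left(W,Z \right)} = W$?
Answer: $0$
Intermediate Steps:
$s{\left(W,Z \right)} = 9 - W$
$B{\left(Q \right)} = \frac{1}{6}$
$u{\left(Y,p \right)} = 5 + 5 Y p$ ($u{\left(Y,p \right)} = 5 Y p + 5 = 5 + 5 Y p$)
$F{\left(P,A \right)} = 4 - \sqrt{A^{2} + P^{2}}$ ($F{\left(P,A \right)} = 4 - \sqrt{P^{2} + A^{2}} = 4 - \sqrt{A^{2} + P^{2}}$)
$F{\left(s{\left(6,0 \right)},u{\left(4,B{\left(-1 \right)} \right)} \right)} 0 = \left(4 - \sqrt{\left(5 + 5 \cdot 4 \cdot \frac{1}{6}\right)^{2} + \left(9 - 6\right)^{2}}\right) 0 = \left(4 - \sqrt{\left(5 + \frac{10}{3}\right)^{2} + \left(9 - 6\right)^{2}}\right) 0 = \left(4 - \sqrt{\left(\frac{25}{3}\right)^{2} + 3^{2}}\right) 0 = \left(4 - \sqrt{\frac{625}{9} + 9}\right) 0 = \left(4 - \sqrt{\frac{706}{9}}\right) 0 = \left(4 - \frac{\sqrt{706}}{3}\right) 0 = 0$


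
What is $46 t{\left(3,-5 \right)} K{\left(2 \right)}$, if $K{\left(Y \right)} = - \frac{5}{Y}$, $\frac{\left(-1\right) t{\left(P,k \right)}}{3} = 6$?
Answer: $2070$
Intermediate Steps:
$t{\left(P,k \right)} = -18$ ($t{\left(P,k \right)} = \left(-3\right) 6 = -18$)
$46 t{\left(3,-5 \right)} K{\left(2 \right)} = 46 \left(-18\right) \left(- \frac{5}{2}\right) = - 828 \left(\left(-5\right) \frac{1}{2}\right) = \left(-828\right) \left(- \frac{5}{2}\right) = 2070$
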